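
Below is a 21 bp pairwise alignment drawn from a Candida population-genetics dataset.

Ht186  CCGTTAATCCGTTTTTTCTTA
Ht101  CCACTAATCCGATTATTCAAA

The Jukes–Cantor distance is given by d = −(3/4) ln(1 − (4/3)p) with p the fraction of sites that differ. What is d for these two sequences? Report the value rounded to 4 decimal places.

0.3597

Mismatches occur at site 3 (G↔A), site 4 (T↔C), site 12 (T↔A), site 15 (T↔A), site 19 (T↔A), site 20 (T↔A).
p = 6/21 = 0.285714.
d = −0.75 · ln(1 − (4/3)·0.285714) = −0.75 · ln(0.619048) = −0.75 · (-0.479572) = 0.3597.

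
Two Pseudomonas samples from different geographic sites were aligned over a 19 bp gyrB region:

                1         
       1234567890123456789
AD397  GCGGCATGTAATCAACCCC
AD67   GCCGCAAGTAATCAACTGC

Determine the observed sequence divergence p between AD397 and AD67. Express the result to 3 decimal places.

0.211

Mismatches occur at site 3 (G→C), site 7 (T→A), site 17 (C→T), site 18 (C→G).
There are 4 differences over 19 sites, so p = 4/19 = 0.211.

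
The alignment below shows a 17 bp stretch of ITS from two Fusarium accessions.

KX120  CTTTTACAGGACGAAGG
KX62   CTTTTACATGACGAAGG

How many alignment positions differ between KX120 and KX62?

A single mismatch occurs at site 9 (G→T).
That gives 1 mismatch out of 17 aligned sites, so the Hamming distance is 1.

1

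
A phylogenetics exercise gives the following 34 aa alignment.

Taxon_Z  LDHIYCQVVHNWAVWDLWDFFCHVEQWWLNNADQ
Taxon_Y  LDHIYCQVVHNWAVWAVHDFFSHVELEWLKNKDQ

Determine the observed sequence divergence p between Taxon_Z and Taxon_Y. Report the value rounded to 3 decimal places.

0.235

Differing sites — 16:D/A; 17:L/V; 18:W/H; 22:C/S; 26:Q/L; 27:W/E; 30:N/K; 32:A/K.
There are 8 differences over 34 sites, so p = 8/34 = 0.235.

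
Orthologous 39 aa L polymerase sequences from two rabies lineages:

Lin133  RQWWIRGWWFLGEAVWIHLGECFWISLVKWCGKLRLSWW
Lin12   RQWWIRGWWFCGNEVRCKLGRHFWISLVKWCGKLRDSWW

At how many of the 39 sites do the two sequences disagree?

Mismatches occur at site 11 (L↔C), site 13 (E↔N), site 14 (A↔E), site 16 (W↔R), site 17 (I↔C), site 18 (H↔K), site 21 (E↔R), site 22 (C↔H), site 36 (L↔D).
That gives 9 mismatches out of 39 aligned sites, so the Hamming distance is 9.

9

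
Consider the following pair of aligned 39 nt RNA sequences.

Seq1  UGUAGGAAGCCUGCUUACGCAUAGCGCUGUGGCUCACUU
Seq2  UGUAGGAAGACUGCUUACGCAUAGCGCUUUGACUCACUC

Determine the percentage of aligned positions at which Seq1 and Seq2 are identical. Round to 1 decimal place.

89.7%

Differing sites — 10:C/A; 29:G/U; 32:G/A; 39:U/C.
35 of the 39 sites match, so the percent identity is 35/39 × 100 = 89.7%.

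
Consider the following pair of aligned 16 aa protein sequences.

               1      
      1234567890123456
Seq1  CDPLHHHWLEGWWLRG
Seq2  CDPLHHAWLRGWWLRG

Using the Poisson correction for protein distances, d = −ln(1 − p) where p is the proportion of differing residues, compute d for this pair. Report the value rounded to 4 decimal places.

The sequences differ at positions 7 (H/A), 10 (E/R).
p = 2/16 = 0.125000.
d = −ln(1 − 0.125000) = −ln(0.875000) = 0.1335.

0.1335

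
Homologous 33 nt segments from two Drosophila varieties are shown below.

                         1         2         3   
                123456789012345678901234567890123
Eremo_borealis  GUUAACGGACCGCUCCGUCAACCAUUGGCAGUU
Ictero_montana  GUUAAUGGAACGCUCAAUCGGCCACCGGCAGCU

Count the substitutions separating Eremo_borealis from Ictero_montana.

9

Differing sites — 6:C/U; 10:C/A; 16:C/A; 17:G/A; 20:A/G; 21:A/G; 25:U/C; 26:U/C; 32:U/C.
That gives 9 mismatches out of 33 aligned sites, so the Hamming distance is 9.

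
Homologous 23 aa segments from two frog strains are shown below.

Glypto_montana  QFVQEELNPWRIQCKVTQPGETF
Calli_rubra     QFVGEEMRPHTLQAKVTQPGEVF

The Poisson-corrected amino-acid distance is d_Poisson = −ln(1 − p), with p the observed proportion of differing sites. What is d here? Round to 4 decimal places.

Differing sites — 4:Q/G; 7:L/M; 8:N/R; 10:W/H; 11:R/T; 12:I/L; 14:C/A; 22:T/V.
p = 8/23 = 0.347826.
d = −ln(1 − 0.347826) = −ln(0.652174) = 0.4274.

0.4274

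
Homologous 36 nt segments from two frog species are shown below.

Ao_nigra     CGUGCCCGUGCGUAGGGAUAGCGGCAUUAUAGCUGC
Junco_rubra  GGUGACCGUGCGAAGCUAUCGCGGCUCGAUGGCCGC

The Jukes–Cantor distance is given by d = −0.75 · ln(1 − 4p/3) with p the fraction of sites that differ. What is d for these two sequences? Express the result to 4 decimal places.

Differing sites — 1:C/G; 5:C/A; 13:U/A; 16:G/C; 17:G/U; 20:A/C; 26:A/U; 27:U/C; 28:U/G; 31:A/G; 34:U/C.
p = 11/36 = 0.305556.
d = −0.75 · ln(1 − (4/3)·0.305556) = −0.75 · ln(0.592592) = −0.75 · (-0.523249) = 0.3924.

0.3924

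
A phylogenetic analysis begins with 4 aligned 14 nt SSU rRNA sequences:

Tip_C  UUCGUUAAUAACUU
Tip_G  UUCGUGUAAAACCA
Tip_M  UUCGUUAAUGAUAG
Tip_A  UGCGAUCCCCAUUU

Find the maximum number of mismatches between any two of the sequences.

10

Pairwise Hamming distances:
  Tip_C vs Tip_G: 5
  Tip_C vs Tip_M: 4
  Tip_C vs Tip_A: 7
  Tip_G vs Tip_M: 7
  Tip_G vs Tip_A: 10
  Tip_M vs Tip_A: 8
The largest is 10, between Tip_G and Tip_A.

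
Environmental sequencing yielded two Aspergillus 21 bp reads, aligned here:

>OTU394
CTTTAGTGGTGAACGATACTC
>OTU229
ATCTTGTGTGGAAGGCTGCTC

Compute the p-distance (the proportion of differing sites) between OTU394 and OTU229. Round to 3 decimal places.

Mismatches occur at site 1 (C→A), site 3 (T→C), site 5 (A→T), site 9 (G→T), site 10 (T→G), site 14 (C→G), site 16 (A→C), site 18 (A→G).
There are 8 differences over 21 sites, so p = 8/21 = 0.381.

0.381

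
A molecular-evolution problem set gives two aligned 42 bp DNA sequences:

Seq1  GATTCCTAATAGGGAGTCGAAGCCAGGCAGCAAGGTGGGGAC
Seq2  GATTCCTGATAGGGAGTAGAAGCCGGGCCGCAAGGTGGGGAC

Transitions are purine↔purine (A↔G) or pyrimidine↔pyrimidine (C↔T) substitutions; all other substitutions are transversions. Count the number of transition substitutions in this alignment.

2

Differing sites — 8:A/G (Ti); 18:C/A (Tv); 25:A/G (Ti); 29:A/C (Tv).
Of the 4 differences, 2 transitions and 2 transversions, so the answer is 2.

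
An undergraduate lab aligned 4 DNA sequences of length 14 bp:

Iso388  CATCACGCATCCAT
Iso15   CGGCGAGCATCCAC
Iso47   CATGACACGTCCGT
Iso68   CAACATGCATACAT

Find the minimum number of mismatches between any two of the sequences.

Pairwise Hamming distances:
  Iso388 vs Iso15: 5
  Iso388 vs Iso47: 4
  Iso388 vs Iso68: 3
  Iso15 vs Iso47: 9
  Iso15 vs Iso68: 6
  Iso47 vs Iso68: 7
The smallest is 3, between Iso388 and Iso68.

3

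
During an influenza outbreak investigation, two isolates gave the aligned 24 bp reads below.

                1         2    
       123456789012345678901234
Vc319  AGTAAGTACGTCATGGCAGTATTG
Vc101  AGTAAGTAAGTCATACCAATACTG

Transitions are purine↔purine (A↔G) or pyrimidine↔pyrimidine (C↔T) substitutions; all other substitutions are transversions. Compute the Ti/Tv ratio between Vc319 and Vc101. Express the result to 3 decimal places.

1.500

Mismatches occur at site 9 (C→A, transversion), site 15 (G→A, transition), site 16 (G→C, transversion), site 19 (G→A, transition), site 22 (T→C, transition).
Of the 5 differences, 3 transitions and 2 transversions, so Ti/Tv = 3/2 = 1.500.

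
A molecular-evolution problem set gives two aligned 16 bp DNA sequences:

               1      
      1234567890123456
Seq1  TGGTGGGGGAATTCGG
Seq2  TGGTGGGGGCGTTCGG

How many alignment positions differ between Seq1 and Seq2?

Mismatches occur at site 10 (A→C), site 11 (A→G).
That gives 2 mismatches out of 16 aligned sites, so the Hamming distance is 2.

2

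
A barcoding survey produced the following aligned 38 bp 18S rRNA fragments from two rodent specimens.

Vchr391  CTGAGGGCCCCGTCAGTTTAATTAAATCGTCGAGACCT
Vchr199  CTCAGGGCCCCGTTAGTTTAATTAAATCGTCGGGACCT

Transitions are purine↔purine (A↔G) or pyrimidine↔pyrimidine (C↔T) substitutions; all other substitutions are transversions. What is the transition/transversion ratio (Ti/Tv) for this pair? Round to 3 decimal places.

The sequences differ at positions 3 (G/C, transversion), 14 (C/T, transition), 33 (A/G, transition).
Of the 3 differences, 2 transitions and 1 transversion, so Ti/Tv = 2/1 = 2.000.

2.000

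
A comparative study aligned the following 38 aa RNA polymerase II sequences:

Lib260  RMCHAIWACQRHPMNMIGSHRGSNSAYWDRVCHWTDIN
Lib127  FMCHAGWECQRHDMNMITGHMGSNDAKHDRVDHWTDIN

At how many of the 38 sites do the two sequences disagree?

11

Differing sites — 1:R/F; 6:I/G; 8:A/E; 13:P/D; 18:G/T; 19:S/G; 21:R/M; 25:S/D; 27:Y/K; 28:W/H; 32:C/D.
That gives 11 mismatches out of 38 aligned sites, so the Hamming distance is 11.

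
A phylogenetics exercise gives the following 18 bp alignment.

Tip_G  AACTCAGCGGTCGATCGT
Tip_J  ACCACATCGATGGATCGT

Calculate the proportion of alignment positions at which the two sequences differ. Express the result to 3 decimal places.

0.278

The sequences differ at positions 2 (A/C), 4 (T/A), 7 (G/T), 10 (G/A), 12 (C/G).
There are 5 differences over 18 sites, so p = 5/18 = 0.278.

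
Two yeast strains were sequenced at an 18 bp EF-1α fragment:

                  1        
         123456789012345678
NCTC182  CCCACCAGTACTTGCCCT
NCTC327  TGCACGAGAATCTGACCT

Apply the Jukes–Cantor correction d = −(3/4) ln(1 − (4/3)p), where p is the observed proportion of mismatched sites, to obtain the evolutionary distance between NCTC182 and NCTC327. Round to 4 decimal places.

Differing sites — 1:C/T; 2:C/G; 6:C/G; 9:T/A; 11:C/T; 12:T/C; 15:C/A.
p = 7/18 = 0.388889.
d = −0.75 · ln(1 − (4/3)·0.388889) = −0.75 · ln(0.481481) = −0.75 · (-0.730889) = 0.5482.

0.5482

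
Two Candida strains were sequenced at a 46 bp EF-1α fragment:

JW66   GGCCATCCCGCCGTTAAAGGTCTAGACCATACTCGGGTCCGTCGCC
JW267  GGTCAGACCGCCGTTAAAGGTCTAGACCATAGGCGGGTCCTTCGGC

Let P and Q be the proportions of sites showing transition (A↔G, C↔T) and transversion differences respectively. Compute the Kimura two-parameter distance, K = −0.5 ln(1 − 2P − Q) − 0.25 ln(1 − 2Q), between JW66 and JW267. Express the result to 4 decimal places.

The sequences differ at positions 3 (C/T, transition), 6 (T/G, transversion), 7 (C/A, transversion), 32 (C/G, transversion), 33 (T/G, transversion), 41 (G/T, transversion), 45 (C/G, transversion).
Of the 7 differences, 1 transition and 6 transversions over 46 sites: P = 1/46 = 0.021739, Q = 6/46 = 0.130435.
d = −0.5·ln(0.826087) − 0.25·ln(0.739130) = −0.5·(-0.191055) − 0.25·(-0.302281) = 0.1711.

0.1711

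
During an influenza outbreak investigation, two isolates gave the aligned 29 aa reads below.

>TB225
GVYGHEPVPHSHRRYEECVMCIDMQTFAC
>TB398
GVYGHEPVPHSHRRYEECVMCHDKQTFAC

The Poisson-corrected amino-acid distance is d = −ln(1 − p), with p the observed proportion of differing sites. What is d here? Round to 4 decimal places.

0.0715

Differing sites — 22:I/H; 24:M/K.
p = 2/29 = 0.068966.
d = −ln(1 − 0.068966) = −ln(0.931034) = 0.0715.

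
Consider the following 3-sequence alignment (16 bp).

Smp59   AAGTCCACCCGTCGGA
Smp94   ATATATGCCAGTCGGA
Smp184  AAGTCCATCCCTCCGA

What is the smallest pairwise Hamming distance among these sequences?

3

Pairwise Hamming distances:
  Smp59 vs Smp94: 6
  Smp59 vs Smp184: 3
  Smp94 vs Smp184: 9
The smallest is 3, between Smp59 and Smp184.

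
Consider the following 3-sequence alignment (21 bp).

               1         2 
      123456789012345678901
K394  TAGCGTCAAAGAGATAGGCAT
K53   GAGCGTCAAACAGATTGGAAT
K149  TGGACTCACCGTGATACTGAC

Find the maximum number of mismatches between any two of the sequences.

13

Pairwise Hamming distances:
  K394 vs K53: 4
  K394 vs K149: 10
  K53 vs K149: 13
The largest is 13, between K53 and K149.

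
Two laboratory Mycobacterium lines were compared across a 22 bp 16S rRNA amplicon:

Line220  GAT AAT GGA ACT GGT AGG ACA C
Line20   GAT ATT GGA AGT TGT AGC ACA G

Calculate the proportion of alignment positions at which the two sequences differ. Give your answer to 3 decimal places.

The sequences differ at positions 5 (A/T), 11 (C/G), 13 (G/T), 18 (G/C), 22 (C/G).
There are 5 differences over 22 sites, so p = 5/22 = 0.227.

0.227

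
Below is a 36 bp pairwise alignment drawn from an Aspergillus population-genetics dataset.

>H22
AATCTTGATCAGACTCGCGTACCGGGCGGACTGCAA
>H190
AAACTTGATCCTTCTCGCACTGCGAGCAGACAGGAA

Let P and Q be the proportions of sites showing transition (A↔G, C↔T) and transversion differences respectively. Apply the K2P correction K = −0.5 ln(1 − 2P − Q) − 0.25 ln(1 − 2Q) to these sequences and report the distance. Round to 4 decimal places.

Differing sites — 3:T/A (Tv); 11:A/C (Tv); 12:G/T (Tv); 13:A/T (Tv); 19:G/A (Ti); 20:T/C (Ti); 21:A/T (Tv); 22:C/G (Tv); 25:G/A (Ti); 28:G/A (Ti); 32:T/A (Tv); 34:C/G (Tv).
Of the 12 differences, 4 transitions and 8 transversions over 36 sites: P = 4/36 = 0.111111, Q = 8/36 = 0.222222.
d = −0.5·ln(0.555556) − 0.25·ln(0.555556) = −0.5·(-0.587786) − 0.25·(-0.587786) = 0.4408.

0.4408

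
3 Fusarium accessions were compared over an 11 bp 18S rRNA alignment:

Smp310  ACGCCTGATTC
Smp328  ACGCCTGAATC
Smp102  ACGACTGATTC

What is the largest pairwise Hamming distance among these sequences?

Pairwise Hamming distances:
  Smp310 vs Smp328: 1
  Smp310 vs Smp102: 1
  Smp328 vs Smp102: 2
The largest is 2, between Smp328 and Smp102.

2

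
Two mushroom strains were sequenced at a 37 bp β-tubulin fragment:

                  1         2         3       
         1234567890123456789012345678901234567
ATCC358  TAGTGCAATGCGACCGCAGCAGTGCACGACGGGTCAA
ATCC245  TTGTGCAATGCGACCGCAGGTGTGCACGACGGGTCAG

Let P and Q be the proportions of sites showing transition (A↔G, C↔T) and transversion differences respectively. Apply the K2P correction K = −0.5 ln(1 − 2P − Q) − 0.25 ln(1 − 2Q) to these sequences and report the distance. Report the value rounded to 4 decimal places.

Differing sites — 2:A/T (Tv); 20:C/G (Tv); 21:A/T (Tv); 37:A/G (Ti).
Of the 4 differences, 1 transition and 3 transversions over 37 sites: P = 1/37 = 0.027027, Q = 3/37 = 0.081081.
d = −0.5·ln(0.864865) − 0.25·ln(0.837838) = −0.5·(-0.145182) − 0.25·(-0.176931) = 0.1168.

0.1168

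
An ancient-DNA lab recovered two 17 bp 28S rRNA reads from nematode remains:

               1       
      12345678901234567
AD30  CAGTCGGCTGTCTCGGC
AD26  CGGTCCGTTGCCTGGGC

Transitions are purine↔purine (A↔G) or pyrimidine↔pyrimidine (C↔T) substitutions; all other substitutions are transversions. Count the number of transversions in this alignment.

2

The sequences differ at positions 2 (A/G, transition), 6 (G/C, transversion), 8 (C/T, transition), 11 (T/C, transition), 14 (C/G, transversion).
Of the 5 differences, 3 transitions and 2 transversions, so the answer is 2.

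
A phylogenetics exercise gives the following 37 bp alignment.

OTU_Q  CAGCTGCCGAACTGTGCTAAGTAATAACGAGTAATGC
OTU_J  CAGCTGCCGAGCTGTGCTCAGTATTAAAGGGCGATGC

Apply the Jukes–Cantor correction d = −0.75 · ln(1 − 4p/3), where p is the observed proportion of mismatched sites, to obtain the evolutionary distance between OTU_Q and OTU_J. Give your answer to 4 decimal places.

0.2180

The sequences differ at positions 11 (A/G), 19 (A/C), 24 (A/T), 28 (C/A), 30 (A/G), 32 (T/C), 33 (A/G).
p = 7/37 = 0.189189.
d = −0.75 · ln(1 − (4/3)·0.189189) = −0.75 · ln(0.747748) = −0.75 · (-0.290689) = 0.2180.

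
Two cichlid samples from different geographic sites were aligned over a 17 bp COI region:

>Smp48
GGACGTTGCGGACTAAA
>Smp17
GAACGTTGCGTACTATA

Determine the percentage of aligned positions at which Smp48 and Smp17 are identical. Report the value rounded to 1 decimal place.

The sequences differ at positions 2 (G/A), 11 (G/T), 16 (A/T).
14 of the 17 sites match, so the percent identity is 14/17 × 100 = 82.4%.

82.4%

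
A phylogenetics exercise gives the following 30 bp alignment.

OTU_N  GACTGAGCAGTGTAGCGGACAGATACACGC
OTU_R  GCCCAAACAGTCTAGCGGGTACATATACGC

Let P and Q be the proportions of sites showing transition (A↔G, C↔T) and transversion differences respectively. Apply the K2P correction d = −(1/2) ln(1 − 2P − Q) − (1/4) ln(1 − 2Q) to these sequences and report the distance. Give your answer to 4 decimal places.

0.4024

Differing sites — 2:A/C (Tv); 4:T/C (Ti); 5:G/A (Ti); 7:G/A (Ti); 12:G/C (Tv); 19:A/G (Ti); 20:C/T (Ti); 22:G/C (Tv); 26:C/T (Ti).
Of the 9 differences, 6 transitions and 3 transversions over 30 sites: P = 6/30 = 0.200000, Q = 3/30 = 0.100000.
d = −0.5·ln(0.500000) − 0.25·ln(0.800000) = −0.5·(-0.693147) − 0.25·(-0.223144) = 0.4024.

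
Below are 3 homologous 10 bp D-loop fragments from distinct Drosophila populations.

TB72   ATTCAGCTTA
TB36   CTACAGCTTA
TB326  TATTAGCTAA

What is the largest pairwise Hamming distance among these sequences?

5

Pairwise Hamming distances:
  TB72 vs TB36: 2
  TB72 vs TB326: 4
  TB36 vs TB326: 5
The largest is 5, between TB36 and TB326.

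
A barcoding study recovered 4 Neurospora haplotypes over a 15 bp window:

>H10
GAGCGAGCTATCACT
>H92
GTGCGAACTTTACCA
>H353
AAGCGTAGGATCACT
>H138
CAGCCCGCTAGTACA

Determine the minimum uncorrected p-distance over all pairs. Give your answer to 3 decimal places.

0.333

Pairwise Hamming distances:
  H10 vs H92: 6
  H10 vs H353: 5
  H10 vs H138: 6
  H92 vs H353: 9
  H92 vs H138: 9
  H353 vs H138: 9
The smallest is 5 mismatches, between H10 and H353; p = 5/15 = 0.333.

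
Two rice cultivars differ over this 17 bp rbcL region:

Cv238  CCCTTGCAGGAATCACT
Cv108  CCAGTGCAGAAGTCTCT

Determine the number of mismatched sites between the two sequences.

The sequences differ at positions 3 (C/A), 4 (T/G), 10 (G/A), 12 (A/G), 15 (A/T).
That gives 5 mismatches out of 17 aligned sites, so the Hamming distance is 5.

5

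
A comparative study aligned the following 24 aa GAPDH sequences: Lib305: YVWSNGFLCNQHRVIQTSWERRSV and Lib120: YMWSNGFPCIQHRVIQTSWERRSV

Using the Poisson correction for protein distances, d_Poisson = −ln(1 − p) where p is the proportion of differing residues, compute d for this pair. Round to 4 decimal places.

The sequences differ at positions 2 (V/M), 8 (L/P), 10 (N/I).
p = 3/24 = 0.125000.
d = −ln(1 − 0.125000) = −ln(0.875000) = 0.1335.

0.1335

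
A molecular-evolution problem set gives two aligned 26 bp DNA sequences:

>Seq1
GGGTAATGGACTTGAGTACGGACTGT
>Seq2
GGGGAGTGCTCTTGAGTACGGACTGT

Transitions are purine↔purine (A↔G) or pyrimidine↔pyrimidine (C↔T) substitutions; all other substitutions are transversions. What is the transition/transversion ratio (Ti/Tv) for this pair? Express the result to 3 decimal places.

0.333

Mismatches occur at site 4 (T↔G, transversion), site 6 (A↔G, transition), site 9 (G↔C, transversion), site 10 (A↔T, transversion).
Of the 4 differences, 1 transition and 3 transversions, so Ti/Tv = 1/3 = 0.333.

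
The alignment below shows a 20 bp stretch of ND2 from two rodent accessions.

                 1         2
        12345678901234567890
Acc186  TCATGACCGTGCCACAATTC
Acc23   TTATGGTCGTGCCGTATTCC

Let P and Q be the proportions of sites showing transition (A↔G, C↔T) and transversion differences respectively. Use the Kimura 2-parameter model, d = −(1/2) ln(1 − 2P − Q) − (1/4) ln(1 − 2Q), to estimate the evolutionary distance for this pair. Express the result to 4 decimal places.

Mismatches occur at site 2 (C/T, transition), site 6 (A/G, transition), site 7 (C/T, transition), site 14 (A/G, transition), site 15 (C/T, transition), site 17 (A/T, transversion), site 19 (T/C, transition).
Of the 7 differences, 6 transitions and 1 transversion over 20 sites: P = 6/20 = 0.300000, Q = 1/20 = 0.050000.
d = −0.5·ln(0.350000) − 0.25·ln(0.900000) = −0.5·(-1.049822) − 0.25·(-0.105361) = 0.5513.

0.5513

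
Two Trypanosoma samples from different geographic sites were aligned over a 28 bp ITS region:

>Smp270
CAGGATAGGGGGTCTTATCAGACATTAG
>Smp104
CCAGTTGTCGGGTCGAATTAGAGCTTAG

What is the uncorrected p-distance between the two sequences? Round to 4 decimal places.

Mismatches occur at site 2 (A→C), site 3 (G→A), site 5 (A→T), site 7 (A→G), site 8 (G→T), site 9 (G→C), site 15 (T→G), site 16 (T→A), site 19 (C→T), site 23 (C→G), site 24 (A→C).
There are 11 differences over 28 sites, so p = 11/28 = 0.3929.

0.3929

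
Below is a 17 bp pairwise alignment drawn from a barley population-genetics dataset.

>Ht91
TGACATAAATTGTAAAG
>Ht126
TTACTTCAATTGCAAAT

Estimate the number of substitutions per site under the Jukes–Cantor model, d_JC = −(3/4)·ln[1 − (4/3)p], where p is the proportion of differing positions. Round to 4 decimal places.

Differing sites — 2:G/T; 5:A/T; 7:A/C; 13:T/C; 17:G/T.
p = 5/17 = 0.294118.
d = −0.75 · ln(1 − (4/3)·0.294118) = −0.75 · ln(0.607843) = −0.75 · (-0.497839) = 0.3734.

0.3734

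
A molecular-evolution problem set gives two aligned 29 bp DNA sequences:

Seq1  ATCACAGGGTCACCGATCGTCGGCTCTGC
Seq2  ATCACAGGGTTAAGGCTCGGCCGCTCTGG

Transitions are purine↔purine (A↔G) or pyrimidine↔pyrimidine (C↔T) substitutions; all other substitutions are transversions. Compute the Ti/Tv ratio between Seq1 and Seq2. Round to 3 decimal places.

Differing sites — 11:C/T (Ti); 13:C/A (Tv); 14:C/G (Tv); 16:A/C (Tv); 20:T/G (Tv); 22:G/C (Tv); 29:C/G (Tv).
Of the 7 differences, 1 transition and 6 transversions, so Ti/Tv = 1/6 = 0.167.

0.167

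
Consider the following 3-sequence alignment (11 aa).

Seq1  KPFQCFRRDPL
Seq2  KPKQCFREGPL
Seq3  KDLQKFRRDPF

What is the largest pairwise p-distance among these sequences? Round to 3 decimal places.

Pairwise Hamming distances:
  Seq1 vs Seq2: 3
  Seq1 vs Seq3: 4
  Seq2 vs Seq3: 6
The largest is 6 mismatches, between Seq2 and Seq3; p = 6/11 = 0.545.

0.545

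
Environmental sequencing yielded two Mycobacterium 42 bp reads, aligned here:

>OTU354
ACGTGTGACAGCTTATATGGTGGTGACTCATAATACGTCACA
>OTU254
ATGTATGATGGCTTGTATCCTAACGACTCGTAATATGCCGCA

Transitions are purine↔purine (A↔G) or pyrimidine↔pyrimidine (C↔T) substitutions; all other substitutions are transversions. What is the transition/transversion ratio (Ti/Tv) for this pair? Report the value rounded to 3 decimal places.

6.000

Mismatches occur at site 2 (C→T, transition), site 5 (G→A, transition), site 9 (C→T, transition), site 10 (A→G, transition), site 15 (A→G, transition), site 19 (G→C, transversion), site 20 (G→C, transversion), site 22 (G→A, transition), site 23 (G→A, transition), site 24 (T→C, transition), site 30 (A→G, transition), site 36 (C→T, transition), site 38 (T→C, transition), site 40 (A→G, transition).
Of the 14 differences, 12 transitions and 2 transversions, so Ti/Tv = 12/2 = 6.000.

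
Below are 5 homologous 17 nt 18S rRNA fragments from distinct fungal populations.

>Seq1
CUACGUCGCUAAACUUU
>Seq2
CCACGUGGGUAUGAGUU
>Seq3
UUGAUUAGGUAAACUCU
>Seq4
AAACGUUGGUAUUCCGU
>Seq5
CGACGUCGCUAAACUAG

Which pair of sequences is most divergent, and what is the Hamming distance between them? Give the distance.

Pairwise Hamming distances:
  Seq1 vs Seq2: 7
  Seq1 vs Seq3: 7
  Seq1 vs Seq4: 8
  Seq1 vs Seq5: 3
  Seq2 vs Seq3: 11
  Seq2 vs Seq4: 7
  Seq2 vs Seq5: 9
  Seq3 vs Seq4: 10
  Seq3 vs Seq5: 9
  Seq4 vs Seq5: 9
The largest is 11, between Seq2 and Seq3.

11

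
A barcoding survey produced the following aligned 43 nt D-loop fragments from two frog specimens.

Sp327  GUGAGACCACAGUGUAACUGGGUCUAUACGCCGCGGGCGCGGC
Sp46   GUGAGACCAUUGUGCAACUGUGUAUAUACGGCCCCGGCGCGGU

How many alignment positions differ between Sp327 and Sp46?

9

Differing sites — 10:C/U; 11:A/U; 15:U/C; 21:G/U; 24:C/A; 31:C/G; 33:G/C; 35:G/C; 43:C/U.
That gives 9 mismatches out of 43 aligned sites, so the Hamming distance is 9.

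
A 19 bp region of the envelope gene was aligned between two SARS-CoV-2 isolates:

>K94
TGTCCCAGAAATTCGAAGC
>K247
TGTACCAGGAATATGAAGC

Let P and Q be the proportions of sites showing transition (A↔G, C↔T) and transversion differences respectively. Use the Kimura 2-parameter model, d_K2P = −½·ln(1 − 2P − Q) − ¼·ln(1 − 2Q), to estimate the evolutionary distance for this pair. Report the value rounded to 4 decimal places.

The sequences differ at positions 4 (C/A, transversion), 9 (A/G, transition), 13 (T/A, transversion), 14 (C/T, transition).
Of the 4 differences, 2 transitions and 2 transversions over 19 sites: P = 2/19 = 0.105263, Q = 2/19 = 0.105263.
d = −0.5·ln(0.684211) − 0.25·ln(0.789474) = −0.5·(-0.379489) − 0.25·(-0.236388) = 0.2488.

0.2488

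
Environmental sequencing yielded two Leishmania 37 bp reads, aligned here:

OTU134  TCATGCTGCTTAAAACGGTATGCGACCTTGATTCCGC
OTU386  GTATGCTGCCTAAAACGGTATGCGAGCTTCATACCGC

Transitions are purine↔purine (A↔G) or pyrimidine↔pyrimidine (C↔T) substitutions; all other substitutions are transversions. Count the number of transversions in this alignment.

Mismatches occur at site 1 (T→G, transversion), site 2 (C→T, transition), site 10 (T→C, transition), site 26 (C→G, transversion), site 30 (G→C, transversion), site 33 (T→A, transversion).
Of the 6 differences, 2 transitions and 4 transversions, so the answer is 4.

4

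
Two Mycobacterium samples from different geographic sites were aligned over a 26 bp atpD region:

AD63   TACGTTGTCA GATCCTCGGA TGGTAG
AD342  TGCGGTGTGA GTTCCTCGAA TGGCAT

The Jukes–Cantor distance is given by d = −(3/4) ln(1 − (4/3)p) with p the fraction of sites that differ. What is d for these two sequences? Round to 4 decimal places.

Mismatches occur at site 2 (A/G), site 5 (T/G), site 9 (C/G), site 12 (A/T), site 19 (G/A), site 24 (T/C), site 26 (G/T).
p = 7/26 = 0.269231.
d = −0.75 · ln(1 − (4/3)·0.269231) = −0.75 · ln(0.641025) = −0.75 · (-0.444687) = 0.3335.

0.3335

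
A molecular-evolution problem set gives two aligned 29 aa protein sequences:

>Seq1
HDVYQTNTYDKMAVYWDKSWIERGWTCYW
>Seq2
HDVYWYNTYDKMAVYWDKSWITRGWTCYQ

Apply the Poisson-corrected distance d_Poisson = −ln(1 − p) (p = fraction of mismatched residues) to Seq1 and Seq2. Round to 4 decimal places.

0.1484

Mismatches occur at site 5 (Q/W), site 6 (T/Y), site 22 (E/T), site 29 (W/Q).
p = 4/29 = 0.137931.
d = −ln(1 − 0.137931) = −ln(0.862069) = 0.1484.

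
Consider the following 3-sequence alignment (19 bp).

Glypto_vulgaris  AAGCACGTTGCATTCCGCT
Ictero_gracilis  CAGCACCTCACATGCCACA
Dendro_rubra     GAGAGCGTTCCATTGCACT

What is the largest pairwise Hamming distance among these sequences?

9

Pairwise Hamming distances:
  Glypto_vulgaris vs Ictero_gracilis: 7
  Glypto_vulgaris vs Dendro_rubra: 6
  Ictero_gracilis vs Dendro_rubra: 9
The largest is 9, between Ictero_gracilis and Dendro_rubra.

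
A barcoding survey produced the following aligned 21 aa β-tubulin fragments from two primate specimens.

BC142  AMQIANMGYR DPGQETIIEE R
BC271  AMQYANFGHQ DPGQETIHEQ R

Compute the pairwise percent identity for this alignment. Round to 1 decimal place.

Mismatches occur at site 4 (I/Y), site 7 (M/F), site 9 (Y/H), site 10 (R/Q), site 18 (I/H), site 20 (E/Q).
15 of the 21 sites match, so the percent identity is 15/21 × 100 = 71.4%.

71.4%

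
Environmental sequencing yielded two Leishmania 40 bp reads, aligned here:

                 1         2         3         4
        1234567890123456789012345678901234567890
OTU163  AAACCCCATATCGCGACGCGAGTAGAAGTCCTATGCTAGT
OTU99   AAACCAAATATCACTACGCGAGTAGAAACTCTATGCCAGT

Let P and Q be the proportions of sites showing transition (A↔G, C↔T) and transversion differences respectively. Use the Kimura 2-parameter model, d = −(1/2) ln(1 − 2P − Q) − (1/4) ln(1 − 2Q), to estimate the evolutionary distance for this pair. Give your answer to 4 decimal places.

0.2372

Mismatches occur at site 6 (C→A, transversion), site 7 (C→A, transversion), site 13 (G→A, transition), site 15 (G→T, transversion), site 28 (G→A, transition), site 29 (T→C, transition), site 30 (C→T, transition), site 37 (T→C, transition).
Of the 8 differences, 5 transitions and 3 transversions over 40 sites: P = 5/40 = 0.125000, Q = 3/40 = 0.075000.
d = −0.5·ln(0.675000) − 0.25·ln(0.850000) = −0.5·(-0.393043) − 0.25·(-0.162519) = 0.2372.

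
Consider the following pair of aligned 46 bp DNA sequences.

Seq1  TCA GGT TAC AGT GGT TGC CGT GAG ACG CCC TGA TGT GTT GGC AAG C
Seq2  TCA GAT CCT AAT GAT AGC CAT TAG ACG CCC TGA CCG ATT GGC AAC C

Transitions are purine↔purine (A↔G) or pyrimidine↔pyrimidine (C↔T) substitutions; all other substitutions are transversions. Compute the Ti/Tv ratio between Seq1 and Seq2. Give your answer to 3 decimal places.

1.333

Mismatches occur at site 5 (G/A, transition), site 7 (T/C, transition), site 8 (A/C, transversion), site 9 (C/T, transition), site 11 (G/A, transition), site 14 (G/A, transition), site 16 (T/A, transversion), site 20 (G/A, transition), site 22 (G/T, transversion), site 34 (T/C, transition), site 35 (G/C, transversion), site 36 (T/G, transversion), site 37 (G/A, transition), site 45 (G/C, transversion).
Of the 14 differences, 8 transitions and 6 transversions, so Ti/Tv = 8/6 = 1.333.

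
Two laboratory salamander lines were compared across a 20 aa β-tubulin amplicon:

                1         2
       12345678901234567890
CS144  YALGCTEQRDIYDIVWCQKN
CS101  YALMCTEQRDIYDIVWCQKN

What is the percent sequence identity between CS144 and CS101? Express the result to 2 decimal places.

The sequences differ at position 4 (G/M).
19 of the 20 sites match, so the percent identity is 19/20 × 100 = 95.00%.

95.00%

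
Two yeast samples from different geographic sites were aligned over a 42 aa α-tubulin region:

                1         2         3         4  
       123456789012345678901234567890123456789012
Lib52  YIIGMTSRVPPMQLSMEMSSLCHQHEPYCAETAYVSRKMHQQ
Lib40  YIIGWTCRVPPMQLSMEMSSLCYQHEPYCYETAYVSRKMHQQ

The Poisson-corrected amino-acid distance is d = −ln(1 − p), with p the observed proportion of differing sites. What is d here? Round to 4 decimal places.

0.1001

Differing sites — 5:M/W; 7:S/C; 23:H/Y; 30:A/Y.
p = 4/42 = 0.095238.
d = −ln(1 − 0.095238) = −ln(0.904762) = 0.1001.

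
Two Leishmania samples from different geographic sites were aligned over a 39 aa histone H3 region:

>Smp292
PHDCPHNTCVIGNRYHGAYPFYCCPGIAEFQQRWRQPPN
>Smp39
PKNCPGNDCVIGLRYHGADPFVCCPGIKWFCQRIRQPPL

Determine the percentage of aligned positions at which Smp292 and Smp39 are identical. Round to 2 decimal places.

The sequences differ at positions 2 (H/K), 3 (D/N), 6 (H/G), 8 (T/D), 13 (N/L), 19 (Y/D), 22 (Y/V), 28 (A/K), 29 (E/W), 31 (Q/C), 34 (W/I), 39 (N/L).
27 of the 39 sites match, so the percent identity is 27/39 × 100 = 69.23%.

69.23%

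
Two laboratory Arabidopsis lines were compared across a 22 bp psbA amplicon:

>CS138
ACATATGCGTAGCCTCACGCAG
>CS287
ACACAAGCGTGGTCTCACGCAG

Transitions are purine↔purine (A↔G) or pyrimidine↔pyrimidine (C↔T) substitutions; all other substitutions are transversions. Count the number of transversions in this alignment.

1

Mismatches occur at site 4 (T→C, transition), site 6 (T→A, transversion), site 11 (A→G, transition), site 13 (C→T, transition).
Of the 4 differences, 3 transitions and 1 transversion, so the answer is 1.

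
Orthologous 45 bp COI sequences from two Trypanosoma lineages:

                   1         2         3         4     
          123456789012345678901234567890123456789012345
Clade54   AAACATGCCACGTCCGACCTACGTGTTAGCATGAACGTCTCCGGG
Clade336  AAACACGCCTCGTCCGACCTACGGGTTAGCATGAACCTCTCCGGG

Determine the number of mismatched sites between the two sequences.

Mismatches occur at site 6 (T/C), site 10 (A/T), site 24 (T/G), site 37 (G/C).
That gives 4 mismatches out of 45 aligned sites, so the Hamming distance is 4.

4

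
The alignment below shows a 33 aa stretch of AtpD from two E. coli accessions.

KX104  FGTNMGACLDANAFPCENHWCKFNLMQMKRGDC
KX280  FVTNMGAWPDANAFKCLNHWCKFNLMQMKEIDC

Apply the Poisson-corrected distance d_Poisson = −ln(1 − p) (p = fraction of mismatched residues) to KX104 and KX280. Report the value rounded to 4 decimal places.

Differing sites — 2:G/V; 8:C/W; 9:L/P; 15:P/K; 17:E/L; 30:R/E; 31:G/I.
p = 7/33 = 0.212121.
d = −ln(1 − 0.212121) = −ln(0.787879) = 0.2384.

0.2384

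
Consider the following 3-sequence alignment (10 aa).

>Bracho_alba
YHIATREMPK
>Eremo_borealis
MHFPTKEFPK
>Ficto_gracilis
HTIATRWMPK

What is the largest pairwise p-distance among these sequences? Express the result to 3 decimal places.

Pairwise Hamming distances:
  Bracho_alba vs Eremo_borealis: 5
  Bracho_alba vs Ficto_gracilis: 3
  Eremo_borealis vs Ficto_gracilis: 7
The largest is 7 mismatches, between Eremo_borealis and Ficto_gracilis; p = 7/10 = 0.700.

0.700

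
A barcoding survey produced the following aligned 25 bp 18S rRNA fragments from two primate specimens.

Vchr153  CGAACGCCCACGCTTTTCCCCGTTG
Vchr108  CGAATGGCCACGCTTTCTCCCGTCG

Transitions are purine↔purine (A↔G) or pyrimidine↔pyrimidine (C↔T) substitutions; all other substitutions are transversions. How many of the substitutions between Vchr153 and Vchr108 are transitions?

4

Differing sites — 5:C/T (Ti); 7:C/G (Tv); 17:T/C (Ti); 18:C/T (Ti); 24:T/C (Ti).
Of the 5 differences, 4 transitions and 1 transversion, so the answer is 4.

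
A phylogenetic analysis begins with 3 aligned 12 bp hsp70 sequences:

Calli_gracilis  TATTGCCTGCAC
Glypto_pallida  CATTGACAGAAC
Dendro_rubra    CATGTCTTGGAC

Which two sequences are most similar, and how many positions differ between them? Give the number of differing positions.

4

Pairwise Hamming distances:
  Calli_gracilis vs Glypto_pallida: 4
  Calli_gracilis vs Dendro_rubra: 5
  Glypto_pallida vs Dendro_rubra: 6
The smallest is 4, between Calli_gracilis and Glypto_pallida.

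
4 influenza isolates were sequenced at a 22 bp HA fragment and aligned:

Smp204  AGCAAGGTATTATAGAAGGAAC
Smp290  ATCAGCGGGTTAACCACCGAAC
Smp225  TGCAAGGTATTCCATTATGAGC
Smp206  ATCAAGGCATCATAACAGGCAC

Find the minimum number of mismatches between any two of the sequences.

Pairwise Hamming distances:
  Smp204 vs Smp290: 10
  Smp204 vs Smp225: 7
  Smp204 vs Smp206: 6
  Smp290 vs Smp225: 14
  Smp290 vs Smp206: 12
  Smp225 vs Smp206: 11
The smallest is 6, between Smp204 and Smp206.

6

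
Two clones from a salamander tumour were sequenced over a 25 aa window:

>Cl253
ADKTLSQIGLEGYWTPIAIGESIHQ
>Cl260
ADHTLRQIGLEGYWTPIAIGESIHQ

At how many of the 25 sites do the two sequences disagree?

The sequences differ at positions 3 (K/H), 6 (S/R).
That gives 2 mismatches out of 25 aligned sites, so the Hamming distance is 2.

2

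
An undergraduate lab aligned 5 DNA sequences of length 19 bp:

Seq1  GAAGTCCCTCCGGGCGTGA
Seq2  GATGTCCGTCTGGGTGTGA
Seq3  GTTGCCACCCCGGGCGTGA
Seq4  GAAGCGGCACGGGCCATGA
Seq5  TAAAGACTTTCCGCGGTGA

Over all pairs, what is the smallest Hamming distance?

Pairwise Hamming distances:
  Seq1 vs Seq2: 4
  Seq1 vs Seq3: 5
  Seq1 vs Seq4: 7
  Seq1 vs Seq5: 9
  Seq2 vs Seq3: 7
  Seq2 vs Seq4: 10
  Seq2 vs Seq5: 11
  Seq3 vs Seq4: 8
  Seq3 vs Seq5: 13
  Seq4 vs Seq5: 12
The smallest is 4, between Seq1 and Seq2.

4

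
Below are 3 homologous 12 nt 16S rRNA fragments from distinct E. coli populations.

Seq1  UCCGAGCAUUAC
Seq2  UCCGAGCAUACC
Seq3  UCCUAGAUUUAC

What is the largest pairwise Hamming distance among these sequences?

Pairwise Hamming distances:
  Seq1 vs Seq2: 2
  Seq1 vs Seq3: 3
  Seq2 vs Seq3: 5
The largest is 5, between Seq2 and Seq3.

5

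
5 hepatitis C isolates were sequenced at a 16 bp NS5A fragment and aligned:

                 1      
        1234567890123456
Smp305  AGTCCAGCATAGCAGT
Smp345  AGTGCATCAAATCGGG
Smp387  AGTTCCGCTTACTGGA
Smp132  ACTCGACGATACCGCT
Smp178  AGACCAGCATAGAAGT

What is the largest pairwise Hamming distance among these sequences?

10

Pairwise Hamming distances:
  Smp305 vs Smp345: 6
  Smp305 vs Smp387: 7
  Smp305 vs Smp132: 7
  Smp305 vs Smp178: 2
  Smp345 vs Smp387: 8
  Smp345 vs Smp132: 9
  Smp345 vs Smp178: 8
  Smp387 vs Smp132: 10
  Smp387 vs Smp178: 8
  Smp132 vs Smp178: 9
The largest is 10, between Smp387 and Smp132.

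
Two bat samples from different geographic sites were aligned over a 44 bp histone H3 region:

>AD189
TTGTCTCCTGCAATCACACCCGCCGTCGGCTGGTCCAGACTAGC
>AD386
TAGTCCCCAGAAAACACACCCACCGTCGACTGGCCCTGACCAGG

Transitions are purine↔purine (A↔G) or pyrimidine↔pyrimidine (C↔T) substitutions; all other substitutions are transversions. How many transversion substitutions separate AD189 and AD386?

6

Differing sites — 2:T/A (Tv); 6:T/C (Ti); 9:T/A (Tv); 11:C/A (Tv); 14:T/A (Tv); 22:G/A (Ti); 29:G/A (Ti); 34:T/C (Ti); 37:A/T (Tv); 41:T/C (Ti); 44:C/G (Tv).
Of the 11 differences, 5 transitions and 6 transversions, so the answer is 6.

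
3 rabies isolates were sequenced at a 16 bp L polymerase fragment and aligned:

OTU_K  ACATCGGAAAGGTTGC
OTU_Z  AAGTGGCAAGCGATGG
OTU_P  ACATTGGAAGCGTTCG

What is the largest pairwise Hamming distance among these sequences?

Pairwise Hamming distances:
  OTU_K vs OTU_Z: 8
  OTU_K vs OTU_P: 5
  OTU_Z vs OTU_P: 6
The largest is 8, between OTU_K and OTU_Z.

8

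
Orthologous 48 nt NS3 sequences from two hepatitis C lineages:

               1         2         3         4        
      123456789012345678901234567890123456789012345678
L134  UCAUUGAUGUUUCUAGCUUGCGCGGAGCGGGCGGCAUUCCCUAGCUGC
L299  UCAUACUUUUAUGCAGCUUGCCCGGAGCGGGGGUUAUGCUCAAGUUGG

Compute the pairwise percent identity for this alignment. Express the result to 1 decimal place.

Mismatches occur at site 5 (U→A), site 6 (G→C), site 7 (A→U), site 9 (G→U), site 11 (U→A), site 13 (C→G), site 14 (U→C), site 22 (G→C), site 32 (C→G), site 34 (G→U), site 35 (C→U), site 38 (U→G), site 40 (C→U), site 42 (U→A), site 45 (C→U), site 48 (C→G).
32 of the 48 sites match, so the percent identity is 32/48 × 100 = 66.7%.

66.7%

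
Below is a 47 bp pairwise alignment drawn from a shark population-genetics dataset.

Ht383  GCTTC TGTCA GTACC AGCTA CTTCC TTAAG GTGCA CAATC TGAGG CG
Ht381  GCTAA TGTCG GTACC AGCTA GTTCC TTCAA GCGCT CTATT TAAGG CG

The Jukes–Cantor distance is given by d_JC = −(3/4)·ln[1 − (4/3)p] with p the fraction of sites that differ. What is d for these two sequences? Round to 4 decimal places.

0.2805

Differing sites — 4:T/A; 5:C/A; 10:A/G; 21:C/G; 28:A/C; 30:G/A; 32:T/C; 35:A/T; 37:A/T; 40:C/T; 42:G/A.
p = 11/47 = 0.234043.
d = −0.75 · ln(1 − (4/3)·0.234043) = −0.75 · ln(0.687943) = −0.75 · (-0.374049) = 0.2805.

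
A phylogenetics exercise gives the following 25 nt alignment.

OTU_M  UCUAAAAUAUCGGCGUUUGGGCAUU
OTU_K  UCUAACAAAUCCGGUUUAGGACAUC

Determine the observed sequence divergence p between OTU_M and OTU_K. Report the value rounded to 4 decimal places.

Mismatches occur at site 6 (A→C), site 8 (U→A), site 12 (G→C), site 14 (C→G), site 15 (G→U), site 18 (U→A), site 21 (G→A), site 25 (U→C).
There are 8 differences over 25 sites, so p = 8/25 = 0.3200.

0.3200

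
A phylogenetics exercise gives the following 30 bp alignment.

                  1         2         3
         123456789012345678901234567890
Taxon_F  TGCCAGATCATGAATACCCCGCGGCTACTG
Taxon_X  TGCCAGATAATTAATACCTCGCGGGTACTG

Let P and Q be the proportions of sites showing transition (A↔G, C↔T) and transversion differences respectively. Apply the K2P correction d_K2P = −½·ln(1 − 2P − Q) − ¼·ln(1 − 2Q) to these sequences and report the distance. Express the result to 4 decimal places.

Mismatches occur at site 9 (C→A, transversion), site 12 (G→T, transversion), site 19 (C→T, transition), site 25 (C→G, transversion).
Of the 4 differences, 1 transition and 3 transversions over 30 sites: P = 1/30 = 0.033333, Q = 3/30 = 0.100000.
d = −0.5·ln(0.833334) − 0.25·ln(0.800000) = −0.5·(-0.182321) − 0.25·(-0.223144) = 0.1469.

0.1469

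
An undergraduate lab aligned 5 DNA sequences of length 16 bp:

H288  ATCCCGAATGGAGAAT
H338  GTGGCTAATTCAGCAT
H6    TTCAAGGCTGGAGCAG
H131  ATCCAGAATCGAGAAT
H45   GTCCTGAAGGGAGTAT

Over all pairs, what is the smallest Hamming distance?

2

Pairwise Hamming distances:
  H288 vs H338: 7
  H288 vs H6: 7
  H288 vs H131: 2
  H288 vs H45: 4
  H338 vs H6: 10
  H338 vs H131: 8
  H338 vs H45: 8
  H6 vs H131: 7
  H6 vs H45: 8
  H131 vs H45: 5
The smallest is 2, between H288 and H131.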